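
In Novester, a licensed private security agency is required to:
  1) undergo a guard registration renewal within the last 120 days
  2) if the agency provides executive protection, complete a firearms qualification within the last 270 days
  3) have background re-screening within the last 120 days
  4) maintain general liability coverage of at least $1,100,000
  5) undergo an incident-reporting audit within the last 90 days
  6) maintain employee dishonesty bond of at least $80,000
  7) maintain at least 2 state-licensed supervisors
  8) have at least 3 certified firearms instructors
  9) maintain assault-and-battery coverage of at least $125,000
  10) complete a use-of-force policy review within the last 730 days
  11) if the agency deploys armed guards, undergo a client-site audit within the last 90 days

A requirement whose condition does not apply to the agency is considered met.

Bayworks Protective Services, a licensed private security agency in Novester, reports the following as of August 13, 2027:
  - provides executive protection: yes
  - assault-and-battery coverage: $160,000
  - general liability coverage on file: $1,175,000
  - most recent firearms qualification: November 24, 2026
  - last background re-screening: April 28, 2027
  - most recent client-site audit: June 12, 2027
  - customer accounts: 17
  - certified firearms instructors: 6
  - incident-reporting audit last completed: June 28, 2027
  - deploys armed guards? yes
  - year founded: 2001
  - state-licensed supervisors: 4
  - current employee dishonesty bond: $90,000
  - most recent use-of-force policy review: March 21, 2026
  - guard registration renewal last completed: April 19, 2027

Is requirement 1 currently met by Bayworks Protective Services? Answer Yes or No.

Yes

1. guard registration renewal 116 days ago vs limit 120 → met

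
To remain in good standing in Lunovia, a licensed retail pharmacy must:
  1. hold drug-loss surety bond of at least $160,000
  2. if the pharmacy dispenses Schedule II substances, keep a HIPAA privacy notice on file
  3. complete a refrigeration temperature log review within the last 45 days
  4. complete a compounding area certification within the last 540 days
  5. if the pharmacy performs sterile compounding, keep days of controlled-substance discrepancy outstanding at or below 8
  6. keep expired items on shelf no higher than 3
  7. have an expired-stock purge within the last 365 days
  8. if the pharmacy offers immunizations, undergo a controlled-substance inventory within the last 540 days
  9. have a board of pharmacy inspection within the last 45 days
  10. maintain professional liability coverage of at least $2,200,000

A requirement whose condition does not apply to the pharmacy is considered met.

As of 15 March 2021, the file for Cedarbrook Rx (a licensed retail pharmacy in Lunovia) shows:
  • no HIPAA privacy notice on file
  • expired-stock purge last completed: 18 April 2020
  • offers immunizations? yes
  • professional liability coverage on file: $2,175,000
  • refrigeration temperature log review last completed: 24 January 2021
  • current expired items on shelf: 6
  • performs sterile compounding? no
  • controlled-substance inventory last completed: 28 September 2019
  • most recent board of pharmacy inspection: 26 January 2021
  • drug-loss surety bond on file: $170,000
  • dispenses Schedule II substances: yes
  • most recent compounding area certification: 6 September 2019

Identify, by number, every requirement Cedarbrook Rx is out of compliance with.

1. drug-loss surety bond $170,000 ≥ $160,000 → met
2. condition 'dispenses Schedule II substances' holds; HIPAA privacy notice absent → not met
3. refrigeration temperature log review 50 days ago vs limit 45 → not met
4. compounding area certification 556 days ago vs limit 540 → not met
5. condition 'performs sterile compounding' does not hold → requirement n/a → met
6. expired items on shelf 6 > 3 → not met
7. expired-stock purge 331 days ago vs limit 365 → met
8. condition 'offers immunizations' holds; controlled-substance inventory 534 days ago vs limit 540 → met
9. board of pharmacy inspection 48 days ago vs limit 45 → not met
10. professional liability coverage $2,175,000 < $2,200,000 → not met
Not met: 2, 3, 4, 6, 9, 10

2, 3, 4, 6, 9, 10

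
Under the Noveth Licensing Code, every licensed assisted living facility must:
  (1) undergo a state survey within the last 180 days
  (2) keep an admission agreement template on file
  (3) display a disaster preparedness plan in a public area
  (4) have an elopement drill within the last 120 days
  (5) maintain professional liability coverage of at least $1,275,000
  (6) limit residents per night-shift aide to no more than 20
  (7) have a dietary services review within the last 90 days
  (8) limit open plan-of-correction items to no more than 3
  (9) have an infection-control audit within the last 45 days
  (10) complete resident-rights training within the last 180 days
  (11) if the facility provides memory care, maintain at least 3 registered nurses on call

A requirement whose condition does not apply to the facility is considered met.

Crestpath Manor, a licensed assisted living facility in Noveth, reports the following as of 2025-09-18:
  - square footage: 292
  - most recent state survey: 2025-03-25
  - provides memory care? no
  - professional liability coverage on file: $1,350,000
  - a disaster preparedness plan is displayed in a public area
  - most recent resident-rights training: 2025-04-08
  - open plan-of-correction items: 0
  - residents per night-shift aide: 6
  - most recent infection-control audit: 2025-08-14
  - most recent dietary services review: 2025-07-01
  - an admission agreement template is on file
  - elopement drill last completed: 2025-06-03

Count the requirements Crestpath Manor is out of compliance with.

0

1. state survey 177 days ago vs limit 180 → met
2. admission agreement template present → met
3. disaster preparedness plan present → met
4. elopement drill 107 days ago vs limit 120 → met
5. professional liability coverage $1,350,000 ≥ $1,275,000 → met
6. residents per night-shift aide 6 ≤ 20 → met
7. dietary services review 79 days ago vs limit 90 → met
8. open plan-of-correction items 0 ≤ 3 → met
9. infection-control audit 35 days ago vs limit 45 → met
10. resident-rights training 163 days ago vs limit 180 → met
11. condition 'provides memory care' does not hold → requirement n/a → met
Not met: 0 of 11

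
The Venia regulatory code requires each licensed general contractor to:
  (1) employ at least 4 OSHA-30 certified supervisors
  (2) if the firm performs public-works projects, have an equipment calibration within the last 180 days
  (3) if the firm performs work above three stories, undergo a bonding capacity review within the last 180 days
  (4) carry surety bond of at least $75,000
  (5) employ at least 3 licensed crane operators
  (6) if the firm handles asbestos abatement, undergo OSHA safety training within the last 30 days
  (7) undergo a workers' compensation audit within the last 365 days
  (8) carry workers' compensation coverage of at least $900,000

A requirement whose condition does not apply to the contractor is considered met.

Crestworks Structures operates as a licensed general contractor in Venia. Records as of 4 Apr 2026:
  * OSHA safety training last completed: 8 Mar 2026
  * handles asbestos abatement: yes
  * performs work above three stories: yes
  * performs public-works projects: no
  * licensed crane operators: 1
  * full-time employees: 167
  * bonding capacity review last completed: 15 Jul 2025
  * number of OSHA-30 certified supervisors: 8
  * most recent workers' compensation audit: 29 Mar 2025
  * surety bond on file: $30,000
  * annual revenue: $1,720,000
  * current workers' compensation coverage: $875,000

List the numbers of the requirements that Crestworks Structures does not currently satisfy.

3, 4, 5, 7, 8

1. OSHA-30 certified supervisors 8 ≥ 4 → met
2. condition 'performs public-works projects' does not hold → requirement n/a → met
3. condition 'performs work above three stories' holds; bonding capacity review 263 days ago vs limit 180 → not met
4. surety bond $30,000 < $75,000 → not met
5. licensed crane operators 1 < 3 → not met
6. condition 'handles asbestos abatement' holds; OSHA safety training 27 days ago vs limit 30 → met
7. workers' compensation audit 371 days ago vs limit 365 → not met
8. workers' compensation coverage $875,000 < $900,000 → not met
Not met: 3, 4, 5, 7, 8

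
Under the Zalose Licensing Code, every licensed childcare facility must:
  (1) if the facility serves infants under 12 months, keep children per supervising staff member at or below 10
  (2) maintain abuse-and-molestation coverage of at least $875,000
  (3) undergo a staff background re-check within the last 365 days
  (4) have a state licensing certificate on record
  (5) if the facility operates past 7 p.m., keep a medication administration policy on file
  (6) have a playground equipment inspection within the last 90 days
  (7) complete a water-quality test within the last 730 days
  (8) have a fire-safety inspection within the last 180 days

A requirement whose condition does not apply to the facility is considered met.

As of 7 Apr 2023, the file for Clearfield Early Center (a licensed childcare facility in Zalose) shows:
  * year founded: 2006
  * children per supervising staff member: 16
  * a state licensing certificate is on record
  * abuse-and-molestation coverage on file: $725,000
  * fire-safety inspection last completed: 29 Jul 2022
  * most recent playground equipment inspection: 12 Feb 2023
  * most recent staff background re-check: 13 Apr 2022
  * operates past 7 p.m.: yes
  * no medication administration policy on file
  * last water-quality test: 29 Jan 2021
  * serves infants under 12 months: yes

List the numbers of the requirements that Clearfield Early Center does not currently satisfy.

1, 2, 5, 7, 8

1. condition 'serves infants under 12 months' holds; children per supervising staff member 16 > 10 → not met
2. abuse-and-molestation coverage $725,000 < $875,000 → not met
3. staff background re-check 359 days ago vs limit 365 → met
4. state licensing certificate present → met
5. condition 'operates past 7 p.m.' holds; medication administration policy absent → not met
6. playground equipment inspection 54 days ago vs limit 90 → met
7. water-quality test 798 days ago vs limit 730 → not met
8. fire-safety inspection 252 days ago vs limit 180 → not met
Not met: 1, 2, 5, 7, 8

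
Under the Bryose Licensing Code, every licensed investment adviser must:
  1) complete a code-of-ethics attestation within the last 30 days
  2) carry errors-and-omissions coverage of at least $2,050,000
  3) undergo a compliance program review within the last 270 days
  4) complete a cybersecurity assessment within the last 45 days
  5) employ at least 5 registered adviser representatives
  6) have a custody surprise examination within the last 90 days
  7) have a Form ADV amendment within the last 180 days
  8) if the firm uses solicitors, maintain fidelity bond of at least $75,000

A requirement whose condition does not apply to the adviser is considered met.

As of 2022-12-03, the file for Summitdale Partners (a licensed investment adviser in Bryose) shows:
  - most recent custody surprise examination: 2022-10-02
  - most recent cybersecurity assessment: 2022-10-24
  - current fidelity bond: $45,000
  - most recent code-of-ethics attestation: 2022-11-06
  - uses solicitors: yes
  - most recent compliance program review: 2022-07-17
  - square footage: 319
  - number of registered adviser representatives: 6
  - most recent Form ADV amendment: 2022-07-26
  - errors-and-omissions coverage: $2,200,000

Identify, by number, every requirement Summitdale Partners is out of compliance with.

8

1. code-of-ethics attestation 27 days ago vs limit 30 → met
2. errors-and-omissions coverage $2,200,000 ≥ $2,050,000 → met
3. compliance program review 139 days ago vs limit 270 → met
4. cybersecurity assessment 40 days ago vs limit 45 → met
5. registered adviser representatives 6 ≥ 5 → met
6. custody surprise examination 62 days ago vs limit 90 → met
7. Form ADV amendment 130 days ago vs limit 180 → met
8. condition 'uses solicitors' holds; fidelity bond $45,000 < $75,000 → not met
Not met: 8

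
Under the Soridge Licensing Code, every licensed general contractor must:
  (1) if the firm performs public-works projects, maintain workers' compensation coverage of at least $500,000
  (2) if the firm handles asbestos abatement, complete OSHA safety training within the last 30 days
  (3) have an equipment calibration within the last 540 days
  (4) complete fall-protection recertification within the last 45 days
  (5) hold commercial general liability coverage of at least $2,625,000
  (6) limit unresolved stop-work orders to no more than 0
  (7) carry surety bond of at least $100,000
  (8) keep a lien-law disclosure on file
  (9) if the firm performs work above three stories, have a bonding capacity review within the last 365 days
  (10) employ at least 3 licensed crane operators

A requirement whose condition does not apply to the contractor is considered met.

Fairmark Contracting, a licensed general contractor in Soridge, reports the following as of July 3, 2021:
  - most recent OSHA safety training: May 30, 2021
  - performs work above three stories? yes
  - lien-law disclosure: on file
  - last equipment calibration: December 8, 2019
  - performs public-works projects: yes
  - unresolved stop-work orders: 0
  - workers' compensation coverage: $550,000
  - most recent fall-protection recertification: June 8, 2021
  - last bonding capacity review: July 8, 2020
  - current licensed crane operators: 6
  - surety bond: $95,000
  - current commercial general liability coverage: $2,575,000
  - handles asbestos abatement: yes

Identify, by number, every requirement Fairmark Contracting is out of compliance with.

2, 3, 5, 7

1. condition 'performs public-works projects' holds; workers' compensation coverage $550,000 ≥ $500,000 → met
2. condition 'handles asbestos abatement' holds; OSHA safety training 34 days ago vs limit 30 → not met
3. equipment calibration 573 days ago vs limit 540 → not met
4. fall-protection recertification 25 days ago vs limit 45 → met
5. commercial general liability coverage $2,575,000 < $2,625,000 → not met
6. unresolved stop-work orders 0 ≤ 0 → met
7. surety bond $95,000 < $100,000 → not met
8. lien-law disclosure present → met
9. condition 'performs work above three stories' holds; bonding capacity review 360 days ago vs limit 365 → met
10. licensed crane operators 6 ≥ 3 → met
Not met: 2, 3, 5, 7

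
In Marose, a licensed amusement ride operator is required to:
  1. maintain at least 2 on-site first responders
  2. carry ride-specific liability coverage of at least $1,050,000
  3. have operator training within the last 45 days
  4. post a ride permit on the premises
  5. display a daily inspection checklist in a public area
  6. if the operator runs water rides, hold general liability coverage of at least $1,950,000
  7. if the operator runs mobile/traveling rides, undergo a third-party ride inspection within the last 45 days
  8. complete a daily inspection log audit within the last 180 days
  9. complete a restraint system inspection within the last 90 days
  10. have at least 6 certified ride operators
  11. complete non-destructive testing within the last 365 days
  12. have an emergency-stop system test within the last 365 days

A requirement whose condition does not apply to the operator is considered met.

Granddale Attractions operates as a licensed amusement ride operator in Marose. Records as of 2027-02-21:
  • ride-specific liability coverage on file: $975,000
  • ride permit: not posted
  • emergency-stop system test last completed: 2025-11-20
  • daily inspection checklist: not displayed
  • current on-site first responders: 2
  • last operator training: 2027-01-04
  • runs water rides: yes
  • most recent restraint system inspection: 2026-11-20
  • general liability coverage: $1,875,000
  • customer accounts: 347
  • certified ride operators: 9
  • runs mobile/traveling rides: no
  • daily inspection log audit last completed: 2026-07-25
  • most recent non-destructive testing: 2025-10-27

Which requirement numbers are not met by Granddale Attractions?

2, 3, 4, 5, 6, 8, 9, 11, 12

1. on-site first responders 2 ≥ 2 → met
2. ride-specific liability coverage $975,000 < $1,050,000 → not met
3. operator training 48 days ago vs limit 45 → not met
4. ride permit absent → not met
5. daily inspection checklist absent → not met
6. condition 'runs water rides' holds; general liability coverage $1,875,000 < $1,950,000 → not met
7. condition 'runs mobile/traveling rides' does not hold → requirement n/a → met
8. daily inspection log audit 211 days ago vs limit 180 → not met
9. restraint system inspection 93 days ago vs limit 90 → not met
10. certified ride operators 9 ≥ 6 → met
11. non-destructive testing 482 days ago vs limit 365 → not met
12. emergency-stop system test 458 days ago vs limit 365 → not met
Not met: 2, 3, 4, 5, 6, 8, 9, 11, 12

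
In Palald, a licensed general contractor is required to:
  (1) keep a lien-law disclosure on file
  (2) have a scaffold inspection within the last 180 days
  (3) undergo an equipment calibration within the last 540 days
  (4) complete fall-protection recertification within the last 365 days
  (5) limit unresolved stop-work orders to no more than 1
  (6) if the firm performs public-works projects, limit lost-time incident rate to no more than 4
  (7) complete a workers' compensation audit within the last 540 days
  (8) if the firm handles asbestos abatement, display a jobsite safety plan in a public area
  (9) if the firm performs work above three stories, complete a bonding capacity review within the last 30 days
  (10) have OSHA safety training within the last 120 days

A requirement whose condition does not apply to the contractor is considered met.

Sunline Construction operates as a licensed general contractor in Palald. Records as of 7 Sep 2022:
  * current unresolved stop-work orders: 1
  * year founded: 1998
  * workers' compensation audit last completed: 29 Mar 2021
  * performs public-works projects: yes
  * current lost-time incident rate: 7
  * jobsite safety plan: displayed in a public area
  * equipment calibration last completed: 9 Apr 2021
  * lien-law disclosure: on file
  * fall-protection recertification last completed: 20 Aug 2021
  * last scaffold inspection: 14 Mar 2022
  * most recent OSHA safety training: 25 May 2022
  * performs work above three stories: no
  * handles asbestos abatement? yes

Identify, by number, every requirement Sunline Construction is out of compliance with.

4, 6

1. lien-law disclosure present → met
2. scaffold inspection 177 days ago vs limit 180 → met
3. equipment calibration 516 days ago vs limit 540 → met
4. fall-protection recertification 383 days ago vs limit 365 → not met
5. unresolved stop-work orders 1 ≤ 1 → met
6. condition 'performs public-works projects' holds; lost-time incident rate 7 > 4 → not met
7. workers' compensation audit 527 days ago vs limit 540 → met
8. condition 'handles asbestos abatement' holds; jobsite safety plan present → met
9. condition 'performs work above three stories' does not hold → requirement n/a → met
10. OSHA safety training 105 days ago vs limit 120 → met
Not met: 4, 6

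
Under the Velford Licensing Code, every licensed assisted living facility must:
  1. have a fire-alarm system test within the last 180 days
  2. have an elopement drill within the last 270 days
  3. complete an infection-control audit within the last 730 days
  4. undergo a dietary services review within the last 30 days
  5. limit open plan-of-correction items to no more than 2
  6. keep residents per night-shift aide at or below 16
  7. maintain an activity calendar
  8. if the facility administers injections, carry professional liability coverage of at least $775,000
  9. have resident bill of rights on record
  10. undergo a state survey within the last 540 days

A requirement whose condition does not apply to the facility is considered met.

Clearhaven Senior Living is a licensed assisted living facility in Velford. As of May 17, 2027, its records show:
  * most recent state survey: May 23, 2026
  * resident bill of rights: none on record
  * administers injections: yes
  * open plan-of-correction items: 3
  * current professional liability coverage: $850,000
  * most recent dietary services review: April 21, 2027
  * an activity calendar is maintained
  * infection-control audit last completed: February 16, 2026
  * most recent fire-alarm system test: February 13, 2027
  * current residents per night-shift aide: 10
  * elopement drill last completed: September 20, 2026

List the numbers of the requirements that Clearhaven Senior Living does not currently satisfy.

5, 9

1. fire-alarm system test 93 days ago vs limit 180 → met
2. elopement drill 239 days ago vs limit 270 → met
3. infection-control audit 455 days ago vs limit 730 → met
4. dietary services review 26 days ago vs limit 30 → met
5. open plan-of-correction items 3 > 2 → not met
6. residents per night-shift aide 10 ≤ 16 → met
7. activity calendar present → met
8. condition 'administers injections' holds; professional liability coverage $850,000 ≥ $775,000 → met
9. resident bill of rights absent → not met
10. state survey 359 days ago vs limit 540 → met
Not met: 5, 9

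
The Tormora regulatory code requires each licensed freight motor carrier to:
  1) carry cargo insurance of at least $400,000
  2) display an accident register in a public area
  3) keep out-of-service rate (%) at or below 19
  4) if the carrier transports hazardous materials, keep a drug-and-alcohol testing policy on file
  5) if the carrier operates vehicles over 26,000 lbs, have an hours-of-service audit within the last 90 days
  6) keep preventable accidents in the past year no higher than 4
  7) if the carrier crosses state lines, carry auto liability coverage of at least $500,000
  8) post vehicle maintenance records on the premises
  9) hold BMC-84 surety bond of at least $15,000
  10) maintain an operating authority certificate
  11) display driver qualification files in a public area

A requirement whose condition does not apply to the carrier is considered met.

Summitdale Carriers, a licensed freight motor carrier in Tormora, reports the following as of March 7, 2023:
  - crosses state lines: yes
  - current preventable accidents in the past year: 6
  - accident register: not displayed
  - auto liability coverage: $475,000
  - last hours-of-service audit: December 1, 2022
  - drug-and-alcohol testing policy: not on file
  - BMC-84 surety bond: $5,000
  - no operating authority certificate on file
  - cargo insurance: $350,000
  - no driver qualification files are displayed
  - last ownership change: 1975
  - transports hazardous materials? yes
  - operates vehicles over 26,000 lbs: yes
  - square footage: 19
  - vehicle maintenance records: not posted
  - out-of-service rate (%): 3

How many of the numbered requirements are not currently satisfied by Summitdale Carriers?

10

1. cargo insurance $350,000 < $400,000 → not met
2. accident register absent → not met
3. out-of-service rate (%) 3 ≤ 19 → met
4. condition 'transports hazardous materials' holds; drug-and-alcohol testing policy absent → not met
5. condition 'operates vehicles over 26,000 lbs' holds; hours-of-service audit 96 days ago vs limit 90 → not met
6. preventable accidents in the past year 6 > 4 → not met
7. condition 'crosses state lines' holds; auto liability coverage $475,000 < $500,000 → not met
8. vehicle maintenance records absent → not met
9. BMC-84 surety bond $5,000 < $15,000 → not met
10. operating authority certificate absent → not met
11. driver qualification files absent → not met
Not met: 10 of 11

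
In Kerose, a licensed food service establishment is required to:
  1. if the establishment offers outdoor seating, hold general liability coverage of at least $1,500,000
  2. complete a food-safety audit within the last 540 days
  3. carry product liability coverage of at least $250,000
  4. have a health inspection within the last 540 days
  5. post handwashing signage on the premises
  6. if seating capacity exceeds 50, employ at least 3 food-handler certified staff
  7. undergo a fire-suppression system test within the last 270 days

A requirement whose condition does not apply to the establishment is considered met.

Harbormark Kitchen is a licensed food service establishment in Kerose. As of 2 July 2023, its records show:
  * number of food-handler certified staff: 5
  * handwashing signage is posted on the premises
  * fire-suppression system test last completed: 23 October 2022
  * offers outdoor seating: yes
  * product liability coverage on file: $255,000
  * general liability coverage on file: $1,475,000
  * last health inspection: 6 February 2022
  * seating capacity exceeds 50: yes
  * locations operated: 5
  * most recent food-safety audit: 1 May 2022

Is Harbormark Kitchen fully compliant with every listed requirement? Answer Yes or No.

1. condition 'offers outdoor seating' holds; general liability coverage $1,475,000 < $1,500,000 → not met
2. food-safety audit 427 days ago vs limit 540 → met
3. product liability coverage $255,000 ≥ $250,000 → met
4. health inspection 511 days ago vs limit 540 → met
5. handwashing signage present → met
6. condition 'seating capacity exceeds 50' holds; food-handler certified staff 5 ≥ 3 → met
7. fire-suppression system test 252 days ago vs limit 270 → met
Not met: 1

No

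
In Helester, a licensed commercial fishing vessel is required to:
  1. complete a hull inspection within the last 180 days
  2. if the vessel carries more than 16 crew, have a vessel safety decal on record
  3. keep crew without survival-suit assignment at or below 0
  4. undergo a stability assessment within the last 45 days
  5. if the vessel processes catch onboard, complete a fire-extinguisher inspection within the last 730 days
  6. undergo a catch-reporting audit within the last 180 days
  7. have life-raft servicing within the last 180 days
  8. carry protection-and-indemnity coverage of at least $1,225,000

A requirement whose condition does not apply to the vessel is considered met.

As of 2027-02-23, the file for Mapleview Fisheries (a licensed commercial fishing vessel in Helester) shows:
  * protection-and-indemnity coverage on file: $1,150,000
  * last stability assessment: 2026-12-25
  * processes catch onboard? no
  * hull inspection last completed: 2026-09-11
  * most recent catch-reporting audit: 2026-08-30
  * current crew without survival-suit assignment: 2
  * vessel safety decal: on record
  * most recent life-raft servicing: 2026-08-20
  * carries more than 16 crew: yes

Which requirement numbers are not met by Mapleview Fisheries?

1. hull inspection 165 days ago vs limit 180 → met
2. condition 'carries more than 16 crew' holds; vessel safety decal present → met
3. crew without survival-suit assignment 2 > 0 → not met
4. stability assessment 60 days ago vs limit 45 → not met
5. condition 'processes catch onboard' does not hold → requirement n/a → met
6. catch-reporting audit 177 days ago vs limit 180 → met
7. life-raft servicing 187 days ago vs limit 180 → not met
8. protection-and-indemnity coverage $1,150,000 < $1,225,000 → not met
Not met: 3, 4, 7, 8

3, 4, 7, 8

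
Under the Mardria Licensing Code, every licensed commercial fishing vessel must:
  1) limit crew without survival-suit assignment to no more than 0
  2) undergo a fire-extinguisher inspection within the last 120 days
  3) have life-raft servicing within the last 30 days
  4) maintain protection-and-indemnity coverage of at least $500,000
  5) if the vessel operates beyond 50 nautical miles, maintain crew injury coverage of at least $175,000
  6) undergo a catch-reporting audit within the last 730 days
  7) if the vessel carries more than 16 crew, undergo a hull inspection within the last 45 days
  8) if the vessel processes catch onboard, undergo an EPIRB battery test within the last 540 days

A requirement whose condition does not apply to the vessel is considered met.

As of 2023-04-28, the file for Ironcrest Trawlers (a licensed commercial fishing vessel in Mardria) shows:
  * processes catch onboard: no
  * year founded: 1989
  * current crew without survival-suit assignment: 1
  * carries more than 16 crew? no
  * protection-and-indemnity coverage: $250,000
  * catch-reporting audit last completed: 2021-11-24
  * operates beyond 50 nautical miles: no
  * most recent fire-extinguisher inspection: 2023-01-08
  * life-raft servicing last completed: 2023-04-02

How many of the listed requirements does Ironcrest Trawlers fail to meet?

1. crew without survival-suit assignment 1 > 0 → not met
2. fire-extinguisher inspection 110 days ago vs limit 120 → met
3. life-raft servicing 26 days ago vs limit 30 → met
4. protection-and-indemnity coverage $250,000 < $500,000 → not met
5. condition 'operates beyond 50 nautical miles' does not hold → requirement n/a → met
6. catch-reporting audit 520 days ago vs limit 730 → met
7. condition 'carries more than 16 crew' does not hold → requirement n/a → met
8. condition 'processes catch onboard' does not hold → requirement n/a → met
Not met: 2 of 8

2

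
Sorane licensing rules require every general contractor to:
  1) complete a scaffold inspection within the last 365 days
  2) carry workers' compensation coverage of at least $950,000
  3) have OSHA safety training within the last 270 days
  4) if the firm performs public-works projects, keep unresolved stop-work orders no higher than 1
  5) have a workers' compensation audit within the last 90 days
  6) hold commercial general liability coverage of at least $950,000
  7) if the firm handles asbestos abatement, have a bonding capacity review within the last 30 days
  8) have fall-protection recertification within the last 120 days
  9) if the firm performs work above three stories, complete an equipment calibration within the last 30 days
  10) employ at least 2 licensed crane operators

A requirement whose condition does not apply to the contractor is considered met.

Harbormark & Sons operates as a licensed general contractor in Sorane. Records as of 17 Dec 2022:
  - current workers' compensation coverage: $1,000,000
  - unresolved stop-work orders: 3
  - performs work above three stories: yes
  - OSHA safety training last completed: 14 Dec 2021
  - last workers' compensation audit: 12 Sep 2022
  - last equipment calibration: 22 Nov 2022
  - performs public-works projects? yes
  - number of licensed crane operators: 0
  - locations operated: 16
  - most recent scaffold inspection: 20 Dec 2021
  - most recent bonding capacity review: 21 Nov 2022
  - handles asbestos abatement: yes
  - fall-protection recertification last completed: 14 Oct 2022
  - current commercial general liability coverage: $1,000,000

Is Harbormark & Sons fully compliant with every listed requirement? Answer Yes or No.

1. scaffold inspection 362 days ago vs limit 365 → met
2. workers' compensation coverage $1,000,000 ≥ $950,000 → met
3. OSHA safety training 368 days ago vs limit 270 → not met
4. condition 'performs public-works projects' holds; unresolved stop-work orders 3 > 1 → not met
5. workers' compensation audit 96 days ago vs limit 90 → not met
6. commercial general liability coverage $1,000,000 ≥ $950,000 → met
7. condition 'handles asbestos abatement' holds; bonding capacity review 26 days ago vs limit 30 → met
8. fall-protection recertification 64 days ago vs limit 120 → met
9. condition 'performs work above three stories' holds; equipment calibration 25 days ago vs limit 30 → met
10. licensed crane operators 0 < 2 → not met
Not met: 3, 4, 5, 10

No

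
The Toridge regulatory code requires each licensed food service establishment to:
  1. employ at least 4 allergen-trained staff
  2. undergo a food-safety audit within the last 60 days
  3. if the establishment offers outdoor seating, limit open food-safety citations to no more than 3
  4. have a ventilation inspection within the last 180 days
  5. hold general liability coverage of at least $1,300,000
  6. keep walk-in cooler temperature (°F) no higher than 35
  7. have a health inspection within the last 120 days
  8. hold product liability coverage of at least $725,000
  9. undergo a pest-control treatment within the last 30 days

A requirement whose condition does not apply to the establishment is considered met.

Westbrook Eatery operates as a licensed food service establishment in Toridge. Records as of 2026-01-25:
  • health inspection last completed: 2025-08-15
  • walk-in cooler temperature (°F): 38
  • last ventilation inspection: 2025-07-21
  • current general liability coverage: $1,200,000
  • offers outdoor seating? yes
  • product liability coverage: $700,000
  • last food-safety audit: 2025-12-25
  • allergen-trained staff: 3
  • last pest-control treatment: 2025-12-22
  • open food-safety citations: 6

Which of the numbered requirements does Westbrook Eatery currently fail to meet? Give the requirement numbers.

1, 3, 4, 5, 6, 7, 8, 9

1. allergen-trained staff 3 < 4 → not met
2. food-safety audit 31 days ago vs limit 60 → met
3. condition 'offers outdoor seating' holds; open food-safety citations 6 > 3 → not met
4. ventilation inspection 188 days ago vs limit 180 → not met
5. general liability coverage $1,200,000 < $1,300,000 → not met
6. walk-in cooler temperature (°F) 38 > 35 → not met
7. health inspection 163 days ago vs limit 120 → not met
8. product liability coverage $700,000 < $725,000 → not met
9. pest-control treatment 34 days ago vs limit 30 → not met
Not met: 1, 3, 4, 5, 6, 7, 8, 9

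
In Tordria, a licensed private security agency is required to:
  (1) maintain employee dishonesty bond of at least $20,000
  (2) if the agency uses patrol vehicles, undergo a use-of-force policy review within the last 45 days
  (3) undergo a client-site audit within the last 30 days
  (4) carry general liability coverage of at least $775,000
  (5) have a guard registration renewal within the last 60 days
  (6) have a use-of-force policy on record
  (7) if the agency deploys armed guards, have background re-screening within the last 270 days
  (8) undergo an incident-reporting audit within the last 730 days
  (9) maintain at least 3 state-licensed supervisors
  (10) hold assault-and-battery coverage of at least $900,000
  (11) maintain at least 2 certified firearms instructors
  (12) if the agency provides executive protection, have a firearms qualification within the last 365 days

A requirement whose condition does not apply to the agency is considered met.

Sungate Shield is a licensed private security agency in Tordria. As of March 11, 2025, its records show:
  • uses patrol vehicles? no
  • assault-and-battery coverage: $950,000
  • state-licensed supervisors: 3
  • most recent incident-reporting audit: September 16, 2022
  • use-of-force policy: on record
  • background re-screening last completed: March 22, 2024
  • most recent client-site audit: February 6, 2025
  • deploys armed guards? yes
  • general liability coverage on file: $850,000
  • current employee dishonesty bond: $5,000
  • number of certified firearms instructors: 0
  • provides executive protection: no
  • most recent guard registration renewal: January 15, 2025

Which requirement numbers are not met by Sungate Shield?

1, 3, 7, 8, 11

1. employee dishonesty bond $5,000 < $20,000 → not met
2. condition 'uses patrol vehicles' does not hold → requirement n/a → met
3. client-site audit 33 days ago vs limit 30 → not met
4. general liability coverage $850,000 ≥ $775,000 → met
5. guard registration renewal 55 days ago vs limit 60 → met
6. use-of-force policy present → met
7. condition 'deploys armed guards' holds; background re-screening 354 days ago vs limit 270 → not met
8. incident-reporting audit 907 days ago vs limit 730 → not met
9. state-licensed supervisors 3 ≥ 3 → met
10. assault-and-battery coverage $950,000 ≥ $900,000 → met
11. certified firearms instructors 0 < 2 → not met
12. condition 'provides executive protection' does not hold → requirement n/a → met
Not met: 1, 3, 7, 8, 11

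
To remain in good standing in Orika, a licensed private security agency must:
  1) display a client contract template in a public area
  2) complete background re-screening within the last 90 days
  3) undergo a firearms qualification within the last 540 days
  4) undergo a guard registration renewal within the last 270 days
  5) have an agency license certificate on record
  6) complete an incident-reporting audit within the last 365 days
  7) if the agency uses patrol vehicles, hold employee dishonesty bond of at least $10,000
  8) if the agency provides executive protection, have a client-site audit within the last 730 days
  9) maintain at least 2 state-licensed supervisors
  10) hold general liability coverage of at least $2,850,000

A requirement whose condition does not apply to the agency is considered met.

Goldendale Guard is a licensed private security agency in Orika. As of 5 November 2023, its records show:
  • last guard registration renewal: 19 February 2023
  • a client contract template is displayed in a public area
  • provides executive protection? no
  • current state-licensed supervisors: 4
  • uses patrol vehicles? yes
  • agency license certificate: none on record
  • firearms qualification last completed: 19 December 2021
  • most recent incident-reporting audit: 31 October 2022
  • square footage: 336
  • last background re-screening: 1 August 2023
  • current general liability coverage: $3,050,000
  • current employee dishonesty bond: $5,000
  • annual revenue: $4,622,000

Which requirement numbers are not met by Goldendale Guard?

2, 3, 5, 6, 7

1. client contract template present → met
2. background re-screening 96 days ago vs limit 90 → not met
3. firearms qualification 686 days ago vs limit 540 → not met
4. guard registration renewal 259 days ago vs limit 270 → met
5. agency license certificate absent → not met
6. incident-reporting audit 370 days ago vs limit 365 → not met
7. condition 'uses patrol vehicles' holds; employee dishonesty bond $5,000 < $10,000 → not met
8. condition 'provides executive protection' does not hold → requirement n/a → met
9. state-licensed supervisors 4 ≥ 2 → met
10. general liability coverage $3,050,000 ≥ $2,850,000 → met
Not met: 2, 3, 5, 6, 7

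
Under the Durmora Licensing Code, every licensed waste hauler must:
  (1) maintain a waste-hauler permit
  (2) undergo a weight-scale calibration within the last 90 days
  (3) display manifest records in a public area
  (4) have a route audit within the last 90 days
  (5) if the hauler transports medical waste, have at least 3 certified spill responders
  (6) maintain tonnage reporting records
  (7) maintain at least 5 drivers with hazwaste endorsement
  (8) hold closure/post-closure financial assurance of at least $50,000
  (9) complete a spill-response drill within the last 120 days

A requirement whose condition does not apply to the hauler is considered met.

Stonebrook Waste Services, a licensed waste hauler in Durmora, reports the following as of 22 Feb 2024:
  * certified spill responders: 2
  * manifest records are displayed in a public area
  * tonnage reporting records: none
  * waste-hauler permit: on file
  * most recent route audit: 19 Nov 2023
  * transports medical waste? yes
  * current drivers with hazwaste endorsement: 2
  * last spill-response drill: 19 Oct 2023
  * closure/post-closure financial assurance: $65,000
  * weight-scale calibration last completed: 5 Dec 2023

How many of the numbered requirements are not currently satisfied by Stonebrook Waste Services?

1. waste-hauler permit present → met
2. weight-scale calibration 79 days ago vs limit 90 → met
3. manifest records present → met
4. route audit 95 days ago vs limit 90 → not met
5. condition 'transports medical waste' holds; certified spill responders 2 < 3 → not met
6. tonnage reporting records absent → not met
7. drivers with hazwaste endorsement 2 < 5 → not met
8. closure/post-closure financial assurance $65,000 ≥ $50,000 → met
9. spill-response drill 126 days ago vs limit 120 → not met
Not met: 5 of 9

5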